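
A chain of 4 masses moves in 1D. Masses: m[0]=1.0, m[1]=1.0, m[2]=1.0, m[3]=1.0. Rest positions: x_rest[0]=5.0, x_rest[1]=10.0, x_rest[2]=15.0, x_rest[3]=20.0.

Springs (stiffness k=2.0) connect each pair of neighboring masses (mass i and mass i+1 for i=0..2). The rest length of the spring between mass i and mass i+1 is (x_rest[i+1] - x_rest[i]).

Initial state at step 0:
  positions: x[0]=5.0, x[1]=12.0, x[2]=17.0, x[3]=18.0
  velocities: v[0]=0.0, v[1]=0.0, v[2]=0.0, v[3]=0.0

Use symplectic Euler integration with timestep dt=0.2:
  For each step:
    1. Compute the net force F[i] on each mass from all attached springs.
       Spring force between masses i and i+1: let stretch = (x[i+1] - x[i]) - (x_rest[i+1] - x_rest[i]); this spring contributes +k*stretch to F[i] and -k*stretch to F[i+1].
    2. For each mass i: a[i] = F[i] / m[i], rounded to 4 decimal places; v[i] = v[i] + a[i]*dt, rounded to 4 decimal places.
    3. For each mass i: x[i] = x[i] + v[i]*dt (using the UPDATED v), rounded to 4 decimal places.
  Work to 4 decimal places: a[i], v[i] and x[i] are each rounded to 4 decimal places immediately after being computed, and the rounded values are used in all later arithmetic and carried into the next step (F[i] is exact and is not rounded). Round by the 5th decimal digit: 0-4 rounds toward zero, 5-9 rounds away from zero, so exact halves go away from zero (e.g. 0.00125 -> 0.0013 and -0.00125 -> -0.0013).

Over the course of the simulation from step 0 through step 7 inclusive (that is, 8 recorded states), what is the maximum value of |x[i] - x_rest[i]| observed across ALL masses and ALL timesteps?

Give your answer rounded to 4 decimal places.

Step 0: x=[5.0000 12.0000 17.0000 18.0000] v=[0.0000 0.0000 0.0000 0.0000]
Step 1: x=[5.1600 11.8400 16.6800 18.3200] v=[0.8000 -0.8000 -1.6000 1.6000]
Step 2: x=[5.4544 11.5328 16.1040 18.9088] v=[1.4720 -1.5360 -2.8800 2.9440]
Step 3: x=[5.8351 11.1050 15.3867 19.6732] v=[1.9034 -2.1389 -3.5866 3.8221]
Step 4: x=[6.2374 10.5982 14.6698 20.4947] v=[2.0114 -2.5342 -3.5847 4.1075]
Step 5: x=[6.5885 10.0682 14.0931 21.2502] v=[1.7557 -2.6499 -2.8834 3.7775]
Step 6: x=[6.8180 9.5818 13.7670 21.8331] v=[1.1476 -2.4318 -1.6305 2.9147]
Step 7: x=[6.8686 9.2092 13.7514 22.1708] v=[0.2531 -1.8632 -0.0781 1.6883]
Max displacement = 2.1708

Answer: 2.1708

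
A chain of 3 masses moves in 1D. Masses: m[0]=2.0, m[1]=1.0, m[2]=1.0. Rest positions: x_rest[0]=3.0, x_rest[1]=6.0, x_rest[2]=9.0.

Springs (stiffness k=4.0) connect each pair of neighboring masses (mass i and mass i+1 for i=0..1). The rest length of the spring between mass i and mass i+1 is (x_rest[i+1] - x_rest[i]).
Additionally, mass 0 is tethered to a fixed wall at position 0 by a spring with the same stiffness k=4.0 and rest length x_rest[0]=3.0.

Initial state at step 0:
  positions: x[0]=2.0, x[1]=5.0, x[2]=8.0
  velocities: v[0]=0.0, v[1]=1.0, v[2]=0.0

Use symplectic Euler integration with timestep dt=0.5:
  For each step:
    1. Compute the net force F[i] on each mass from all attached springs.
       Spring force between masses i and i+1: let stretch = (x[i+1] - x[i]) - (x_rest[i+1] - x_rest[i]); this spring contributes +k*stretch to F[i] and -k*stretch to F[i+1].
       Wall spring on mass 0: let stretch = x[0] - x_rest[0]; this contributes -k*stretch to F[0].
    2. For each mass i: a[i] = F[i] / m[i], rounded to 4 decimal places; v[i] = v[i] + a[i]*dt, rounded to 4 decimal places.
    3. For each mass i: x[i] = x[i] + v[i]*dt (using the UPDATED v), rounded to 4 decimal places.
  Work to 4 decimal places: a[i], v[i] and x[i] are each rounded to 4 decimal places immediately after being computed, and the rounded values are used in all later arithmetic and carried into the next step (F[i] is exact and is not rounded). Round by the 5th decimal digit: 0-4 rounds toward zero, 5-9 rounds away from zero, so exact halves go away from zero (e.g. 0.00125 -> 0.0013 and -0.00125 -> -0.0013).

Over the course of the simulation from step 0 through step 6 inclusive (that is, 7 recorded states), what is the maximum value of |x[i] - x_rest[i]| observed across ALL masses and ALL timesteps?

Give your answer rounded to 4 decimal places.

Step 0: x=[2.0000 5.0000 8.0000] v=[0.0000 1.0000 0.0000]
Step 1: x=[2.5000 5.5000 8.0000] v=[1.0000 1.0000 0.0000]
Step 2: x=[3.2500 5.5000 8.5000] v=[1.5000 0.0000 1.0000]
Step 3: x=[3.5000 6.2500 9.0000] v=[0.5000 1.5000 1.0000]
Step 4: x=[3.3750 7.0000 9.7500] v=[-0.2500 1.5000 1.5000]
Step 5: x=[3.3750 6.8750 10.7500] v=[0.0000 -0.2500 2.0000]
Step 6: x=[3.4375 7.1250 10.8750] v=[0.1250 0.5000 0.2500]
Max displacement = 1.8750

Answer: 1.8750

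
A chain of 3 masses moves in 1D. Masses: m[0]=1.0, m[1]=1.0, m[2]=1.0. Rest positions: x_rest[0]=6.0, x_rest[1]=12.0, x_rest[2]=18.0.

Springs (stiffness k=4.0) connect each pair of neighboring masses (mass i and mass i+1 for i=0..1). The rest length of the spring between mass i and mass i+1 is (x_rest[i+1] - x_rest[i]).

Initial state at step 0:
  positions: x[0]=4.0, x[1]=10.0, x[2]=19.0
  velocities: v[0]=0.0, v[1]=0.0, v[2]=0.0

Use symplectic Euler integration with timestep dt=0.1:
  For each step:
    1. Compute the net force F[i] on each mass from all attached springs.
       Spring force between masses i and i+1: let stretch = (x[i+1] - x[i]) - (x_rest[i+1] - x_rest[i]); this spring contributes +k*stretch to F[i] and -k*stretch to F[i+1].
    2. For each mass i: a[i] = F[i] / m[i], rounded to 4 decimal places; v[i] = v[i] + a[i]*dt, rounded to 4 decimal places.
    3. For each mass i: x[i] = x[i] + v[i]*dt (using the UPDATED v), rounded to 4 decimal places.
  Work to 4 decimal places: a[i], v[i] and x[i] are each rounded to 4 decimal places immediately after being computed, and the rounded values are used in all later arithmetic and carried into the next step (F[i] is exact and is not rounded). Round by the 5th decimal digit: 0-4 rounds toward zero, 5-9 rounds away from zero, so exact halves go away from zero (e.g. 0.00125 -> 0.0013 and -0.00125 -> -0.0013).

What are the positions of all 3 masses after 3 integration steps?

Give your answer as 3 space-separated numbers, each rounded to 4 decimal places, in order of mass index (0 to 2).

Step 0: x=[4.0000 10.0000 19.0000] v=[0.0000 0.0000 0.0000]
Step 1: x=[4.0000 10.1200 18.8800] v=[0.0000 1.2000 -1.2000]
Step 2: x=[4.0048 10.3456 18.6496] v=[0.0480 2.2560 -2.3040]
Step 3: x=[4.0232 10.6497 18.3270] v=[0.1843 3.0413 -3.2256]

Answer: 4.0232 10.6497 18.3270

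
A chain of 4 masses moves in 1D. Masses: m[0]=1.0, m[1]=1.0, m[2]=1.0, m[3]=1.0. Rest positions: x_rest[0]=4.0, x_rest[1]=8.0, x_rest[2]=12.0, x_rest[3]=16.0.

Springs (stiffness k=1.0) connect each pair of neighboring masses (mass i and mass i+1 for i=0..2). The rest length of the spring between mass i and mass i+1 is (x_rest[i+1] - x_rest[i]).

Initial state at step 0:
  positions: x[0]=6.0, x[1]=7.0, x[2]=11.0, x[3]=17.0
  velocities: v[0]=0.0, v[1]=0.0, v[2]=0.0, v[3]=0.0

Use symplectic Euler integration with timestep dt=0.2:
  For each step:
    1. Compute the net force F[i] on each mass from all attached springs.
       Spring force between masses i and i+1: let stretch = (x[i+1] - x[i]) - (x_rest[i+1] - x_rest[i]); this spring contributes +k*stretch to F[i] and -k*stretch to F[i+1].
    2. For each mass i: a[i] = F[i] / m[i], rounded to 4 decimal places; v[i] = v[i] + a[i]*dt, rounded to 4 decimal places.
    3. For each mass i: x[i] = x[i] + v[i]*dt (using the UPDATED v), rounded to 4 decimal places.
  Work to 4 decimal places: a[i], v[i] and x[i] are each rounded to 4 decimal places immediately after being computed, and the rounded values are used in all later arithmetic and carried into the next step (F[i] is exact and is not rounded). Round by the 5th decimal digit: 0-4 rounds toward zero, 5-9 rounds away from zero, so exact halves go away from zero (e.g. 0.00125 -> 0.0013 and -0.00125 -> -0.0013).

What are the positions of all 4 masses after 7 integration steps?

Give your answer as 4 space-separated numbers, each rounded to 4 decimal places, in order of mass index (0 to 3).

Step 0: x=[6.0000 7.0000 11.0000 17.0000] v=[0.0000 0.0000 0.0000 0.0000]
Step 1: x=[5.8800 7.1200 11.0800 16.9200] v=[-0.6000 0.6000 0.4000 -0.4000]
Step 2: x=[5.6496 7.3488 11.2352 16.7664] v=[-1.1520 1.1440 0.7760 -0.7680]
Step 3: x=[5.3272 7.6651 11.4562 16.5516] v=[-1.6122 1.5814 1.1050 -1.0742]
Step 4: x=[4.9383 8.0395 11.7294 16.2929] v=[-1.9446 1.8720 1.3659 -1.2933]
Step 5: x=[4.5134 8.4374 12.0375 16.0117] v=[-2.1244 1.9897 1.5406 -1.4060]
Step 6: x=[4.0855 8.8224 12.3606 15.7315] v=[-2.1396 1.9249 1.6154 -1.4008]
Step 7: x=[3.6871 9.1594 12.6770 15.4765] v=[-1.9922 1.6852 1.5819 -1.2750]

Answer: 3.6871 9.1594 12.6770 15.4765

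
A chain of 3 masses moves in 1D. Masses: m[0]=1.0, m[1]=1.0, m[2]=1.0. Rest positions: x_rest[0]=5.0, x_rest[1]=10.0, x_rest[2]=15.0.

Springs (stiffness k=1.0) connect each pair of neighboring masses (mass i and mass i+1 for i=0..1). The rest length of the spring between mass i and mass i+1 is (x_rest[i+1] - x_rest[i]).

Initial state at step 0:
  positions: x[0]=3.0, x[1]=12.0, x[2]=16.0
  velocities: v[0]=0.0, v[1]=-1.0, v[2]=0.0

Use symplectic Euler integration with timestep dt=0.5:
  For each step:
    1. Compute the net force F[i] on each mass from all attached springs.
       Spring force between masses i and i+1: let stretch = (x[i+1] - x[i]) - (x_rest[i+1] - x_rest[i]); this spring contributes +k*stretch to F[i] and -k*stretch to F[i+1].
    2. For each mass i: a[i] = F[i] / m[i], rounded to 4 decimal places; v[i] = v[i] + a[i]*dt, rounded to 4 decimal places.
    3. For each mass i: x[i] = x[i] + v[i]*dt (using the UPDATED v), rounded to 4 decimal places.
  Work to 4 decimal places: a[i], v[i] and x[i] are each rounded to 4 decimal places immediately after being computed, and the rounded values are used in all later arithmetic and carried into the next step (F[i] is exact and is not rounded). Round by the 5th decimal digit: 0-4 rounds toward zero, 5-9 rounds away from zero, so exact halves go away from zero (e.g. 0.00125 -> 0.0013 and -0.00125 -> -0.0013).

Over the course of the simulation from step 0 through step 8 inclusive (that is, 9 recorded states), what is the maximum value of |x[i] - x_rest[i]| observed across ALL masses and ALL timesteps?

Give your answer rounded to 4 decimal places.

Answer: 3.1963

Derivation:
Step 0: x=[3.0000 12.0000 16.0000] v=[0.0000 -1.0000 0.0000]
Step 1: x=[4.0000 10.2500 16.2500] v=[2.0000 -3.5000 0.5000]
Step 2: x=[5.3125 8.4375 16.2500] v=[2.6250 -3.6250 0.0000]
Step 3: x=[6.1563 7.7969 15.5469] v=[1.6875 -1.2813 -1.4063]
Step 4: x=[6.1602 8.6836 14.1563] v=[0.0078 1.7734 -2.7813]
Step 5: x=[5.5450 10.3077 12.6475] v=[-1.2305 3.2481 -3.0177]
Step 6: x=[4.8704 11.3261 11.8037] v=[-1.3492 2.0367 -1.6876]
Step 7: x=[4.5597 10.8499 12.0905] v=[-0.6214 -0.9524 0.5736]
Step 8: x=[4.5716 9.1113 13.3172] v=[0.0237 -3.4772 2.4533]
Max displacement = 3.1963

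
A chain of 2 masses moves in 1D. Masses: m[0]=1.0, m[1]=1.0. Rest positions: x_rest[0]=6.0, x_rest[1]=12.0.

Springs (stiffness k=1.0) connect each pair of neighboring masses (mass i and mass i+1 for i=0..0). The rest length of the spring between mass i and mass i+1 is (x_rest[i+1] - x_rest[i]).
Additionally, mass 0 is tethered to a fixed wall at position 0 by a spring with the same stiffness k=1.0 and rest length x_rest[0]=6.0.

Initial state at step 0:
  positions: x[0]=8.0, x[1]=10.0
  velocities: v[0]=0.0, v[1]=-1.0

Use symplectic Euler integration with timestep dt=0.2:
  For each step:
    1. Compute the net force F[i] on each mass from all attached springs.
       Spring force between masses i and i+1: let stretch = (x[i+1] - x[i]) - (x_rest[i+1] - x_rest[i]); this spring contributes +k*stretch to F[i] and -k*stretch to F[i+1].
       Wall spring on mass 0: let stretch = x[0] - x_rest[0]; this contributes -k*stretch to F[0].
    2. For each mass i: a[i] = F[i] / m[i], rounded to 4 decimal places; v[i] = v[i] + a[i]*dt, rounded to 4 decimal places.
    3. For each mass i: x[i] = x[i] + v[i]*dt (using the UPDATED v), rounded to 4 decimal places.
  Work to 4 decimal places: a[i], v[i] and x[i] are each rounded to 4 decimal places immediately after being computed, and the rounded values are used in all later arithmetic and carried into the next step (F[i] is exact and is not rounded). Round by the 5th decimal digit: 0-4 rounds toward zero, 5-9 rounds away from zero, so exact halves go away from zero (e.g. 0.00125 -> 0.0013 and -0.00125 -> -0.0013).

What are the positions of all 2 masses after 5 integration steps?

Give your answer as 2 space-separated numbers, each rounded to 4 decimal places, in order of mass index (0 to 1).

Step 0: x=[8.0000 10.0000] v=[0.0000 -1.0000]
Step 1: x=[7.7600 9.9600] v=[-1.2000 -0.2000]
Step 2: x=[7.2976 10.0720] v=[-2.3120 0.5600]
Step 3: x=[6.6543 10.3130] v=[-3.2166 1.2051]
Step 4: x=[5.8912 10.6477] v=[-3.8157 1.6734]
Step 5: x=[5.0827 11.0321] v=[-4.0426 1.9221]

Answer: 5.0827 11.0321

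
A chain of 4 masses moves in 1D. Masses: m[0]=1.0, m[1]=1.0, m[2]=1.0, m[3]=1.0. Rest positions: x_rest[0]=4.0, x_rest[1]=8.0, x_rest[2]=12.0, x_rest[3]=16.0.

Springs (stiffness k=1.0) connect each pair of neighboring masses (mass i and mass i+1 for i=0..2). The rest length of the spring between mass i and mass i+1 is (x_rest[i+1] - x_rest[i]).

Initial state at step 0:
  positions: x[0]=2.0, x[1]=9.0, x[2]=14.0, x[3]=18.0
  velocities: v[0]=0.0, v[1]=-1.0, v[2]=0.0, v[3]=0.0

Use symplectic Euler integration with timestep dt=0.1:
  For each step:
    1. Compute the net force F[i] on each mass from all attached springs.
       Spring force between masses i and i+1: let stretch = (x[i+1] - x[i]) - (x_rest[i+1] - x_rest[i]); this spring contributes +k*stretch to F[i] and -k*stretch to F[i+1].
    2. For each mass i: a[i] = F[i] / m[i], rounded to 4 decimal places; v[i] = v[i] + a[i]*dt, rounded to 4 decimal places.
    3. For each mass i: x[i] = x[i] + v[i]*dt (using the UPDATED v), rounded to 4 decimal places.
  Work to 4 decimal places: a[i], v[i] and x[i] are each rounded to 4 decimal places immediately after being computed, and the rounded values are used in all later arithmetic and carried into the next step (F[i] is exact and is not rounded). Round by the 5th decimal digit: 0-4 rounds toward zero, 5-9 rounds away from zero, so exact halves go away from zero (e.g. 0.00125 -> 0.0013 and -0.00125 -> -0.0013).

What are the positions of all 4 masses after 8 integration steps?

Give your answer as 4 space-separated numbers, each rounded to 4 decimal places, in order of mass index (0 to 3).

Step 0: x=[2.0000 9.0000 14.0000 18.0000] v=[0.0000 -1.0000 0.0000 0.0000]
Step 1: x=[2.0300 8.8800 13.9900 18.0000] v=[0.3000 -1.2000 -0.1000 0.0000]
Step 2: x=[2.0885 8.7426 13.9690 17.9999] v=[0.5850 -1.3740 -0.2100 -0.0010]
Step 3: x=[2.1735 8.5909 13.9360 17.9995] v=[0.8504 -1.5168 -0.3296 -0.0041]
Step 4: x=[2.2827 8.4285 13.8902 17.9985] v=[1.0921 -1.6240 -0.4578 -0.0105]
Step 5: x=[2.4134 8.2593 13.8309 17.9964] v=[1.3067 -1.6924 -0.5931 -0.0213]
Step 6: x=[2.5625 8.0873 13.7575 17.9926] v=[1.4913 -1.7198 -0.7337 -0.0379]
Step 7: x=[2.7269 7.9168 13.6698 17.9865] v=[1.6438 -1.7053 -0.8772 -0.0614]
Step 8: x=[2.9032 7.7519 13.5677 17.9772] v=[1.7628 -1.6490 -1.0208 -0.0931]

Answer: 2.9032 7.7519 13.5677 17.9772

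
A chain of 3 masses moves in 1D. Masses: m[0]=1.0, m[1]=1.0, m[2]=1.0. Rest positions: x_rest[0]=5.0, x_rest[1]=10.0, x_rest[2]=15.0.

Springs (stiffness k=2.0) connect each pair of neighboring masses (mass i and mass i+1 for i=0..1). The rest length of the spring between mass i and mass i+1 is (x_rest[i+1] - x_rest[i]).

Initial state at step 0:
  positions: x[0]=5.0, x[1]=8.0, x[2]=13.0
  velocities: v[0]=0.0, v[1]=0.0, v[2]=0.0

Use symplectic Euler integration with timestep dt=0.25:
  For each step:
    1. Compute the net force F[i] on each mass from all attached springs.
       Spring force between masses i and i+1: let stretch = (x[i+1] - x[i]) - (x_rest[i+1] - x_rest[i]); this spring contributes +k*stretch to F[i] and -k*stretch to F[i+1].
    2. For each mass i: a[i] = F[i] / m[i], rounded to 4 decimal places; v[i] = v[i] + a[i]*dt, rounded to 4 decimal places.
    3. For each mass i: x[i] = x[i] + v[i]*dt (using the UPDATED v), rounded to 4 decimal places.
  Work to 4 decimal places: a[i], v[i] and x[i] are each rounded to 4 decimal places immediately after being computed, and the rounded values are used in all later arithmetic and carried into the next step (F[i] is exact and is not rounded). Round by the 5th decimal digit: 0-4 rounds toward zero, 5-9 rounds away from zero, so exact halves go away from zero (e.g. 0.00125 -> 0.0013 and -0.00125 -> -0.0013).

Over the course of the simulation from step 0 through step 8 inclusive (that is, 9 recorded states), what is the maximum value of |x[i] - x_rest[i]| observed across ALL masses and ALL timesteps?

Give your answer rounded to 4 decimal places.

Answer: 2.2519

Derivation:
Step 0: x=[5.0000 8.0000 13.0000] v=[0.0000 0.0000 0.0000]
Step 1: x=[4.7500 8.2500 13.0000] v=[-1.0000 1.0000 0.0000]
Step 2: x=[4.3125 8.6563 13.0313] v=[-1.7500 1.6250 0.1250]
Step 3: x=[3.7930 9.0665 13.1407] v=[-2.0781 1.6406 0.4375]
Step 4: x=[3.3077 9.3268 13.3658] v=[-1.9414 1.0410 0.9004]
Step 5: x=[2.9497 9.3396 13.7110] v=[-1.4319 0.0510 1.3809]
Step 6: x=[2.7655 9.1000 14.1348] v=[-0.7370 -0.9583 1.6952]
Step 7: x=[2.7481 8.6980 14.5543] v=[-0.0698 -1.6082 1.6778]
Step 8: x=[2.8494 8.2843 14.8667] v=[0.4052 -1.6550 1.2497]
Max displacement = 2.2519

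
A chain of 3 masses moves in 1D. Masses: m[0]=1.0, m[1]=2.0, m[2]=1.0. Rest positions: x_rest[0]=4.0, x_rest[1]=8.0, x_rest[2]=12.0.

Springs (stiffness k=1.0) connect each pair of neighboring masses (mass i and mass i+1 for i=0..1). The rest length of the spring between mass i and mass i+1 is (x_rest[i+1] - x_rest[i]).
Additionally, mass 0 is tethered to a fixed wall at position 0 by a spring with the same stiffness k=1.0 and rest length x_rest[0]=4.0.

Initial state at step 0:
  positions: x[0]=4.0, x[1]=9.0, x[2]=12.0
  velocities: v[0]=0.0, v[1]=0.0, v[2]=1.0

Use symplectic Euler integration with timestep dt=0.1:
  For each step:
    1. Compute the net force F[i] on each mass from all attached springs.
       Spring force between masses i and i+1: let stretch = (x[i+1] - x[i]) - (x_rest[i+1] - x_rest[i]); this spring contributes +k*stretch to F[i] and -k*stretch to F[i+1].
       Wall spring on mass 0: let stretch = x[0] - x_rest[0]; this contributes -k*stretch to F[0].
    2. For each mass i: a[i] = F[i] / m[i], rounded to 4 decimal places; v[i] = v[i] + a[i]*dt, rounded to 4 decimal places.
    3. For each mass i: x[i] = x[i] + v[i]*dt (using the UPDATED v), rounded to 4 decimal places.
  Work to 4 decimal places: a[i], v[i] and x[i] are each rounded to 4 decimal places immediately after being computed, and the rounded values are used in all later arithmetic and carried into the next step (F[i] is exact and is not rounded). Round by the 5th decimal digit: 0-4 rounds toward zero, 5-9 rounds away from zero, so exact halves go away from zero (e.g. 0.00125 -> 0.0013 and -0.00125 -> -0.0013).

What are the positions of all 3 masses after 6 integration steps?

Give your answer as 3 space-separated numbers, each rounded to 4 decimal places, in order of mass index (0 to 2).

Step 0: x=[4.0000 9.0000 12.0000] v=[0.0000 0.0000 1.0000]
Step 1: x=[4.0100 8.9900 12.1100] v=[0.1000 -0.1000 1.1000]
Step 2: x=[4.0297 8.9707 12.2288] v=[0.1970 -0.1930 1.1880]
Step 3: x=[4.0585 8.9430 12.3550] v=[0.2881 -0.2772 1.2622]
Step 4: x=[4.0956 8.9079 12.4871] v=[0.3707 -0.3508 1.3210]
Step 5: x=[4.1398 8.8667 12.6234] v=[0.4424 -0.4125 1.3631]
Step 6: x=[4.1899 8.8206 12.7621] v=[0.5011 -0.4610 1.3874]

Answer: 4.1899 8.8206 12.7621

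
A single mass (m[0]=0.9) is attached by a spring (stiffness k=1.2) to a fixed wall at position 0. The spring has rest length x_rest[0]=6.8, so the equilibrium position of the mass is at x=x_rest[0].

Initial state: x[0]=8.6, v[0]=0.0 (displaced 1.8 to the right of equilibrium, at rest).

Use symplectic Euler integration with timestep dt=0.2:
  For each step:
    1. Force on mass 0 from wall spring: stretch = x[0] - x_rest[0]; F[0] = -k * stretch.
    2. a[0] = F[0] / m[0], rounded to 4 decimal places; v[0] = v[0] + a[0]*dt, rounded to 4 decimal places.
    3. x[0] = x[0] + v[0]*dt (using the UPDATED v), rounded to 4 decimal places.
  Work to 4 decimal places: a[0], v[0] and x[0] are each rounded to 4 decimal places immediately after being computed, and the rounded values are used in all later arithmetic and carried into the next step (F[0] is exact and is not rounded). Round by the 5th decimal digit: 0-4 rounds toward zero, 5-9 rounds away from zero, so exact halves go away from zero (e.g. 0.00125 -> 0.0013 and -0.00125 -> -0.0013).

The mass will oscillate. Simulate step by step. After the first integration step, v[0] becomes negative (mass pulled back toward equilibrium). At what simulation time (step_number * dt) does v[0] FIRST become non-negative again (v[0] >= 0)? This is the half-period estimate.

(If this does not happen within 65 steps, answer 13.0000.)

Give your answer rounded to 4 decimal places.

Step 0: x=[8.6000] v=[0.0000]
Step 1: x=[8.5040] v=[-0.4800]
Step 2: x=[8.3171] v=[-0.9344]
Step 3: x=[8.0493] v=[-1.3390]
Step 4: x=[7.7149] v=[-1.6721]
Step 5: x=[7.3317] v=[-1.9161]
Step 6: x=[6.9201] v=[-2.0579]
Step 7: x=[6.5021] v=[-2.0899]
Step 8: x=[6.1000] v=[-2.0105]
Step 9: x=[5.7352] v=[-1.8238]
Step 10: x=[5.4272] v=[-1.5399]
Step 11: x=[5.1924] v=[-1.1738]
Step 12: x=[5.0434] v=[-0.7451]
Step 13: x=[4.9881] v=[-0.2767]
Step 14: x=[5.0294] v=[0.2065]
First v>=0 after going negative at step 14, time=2.8000

Answer: 2.8000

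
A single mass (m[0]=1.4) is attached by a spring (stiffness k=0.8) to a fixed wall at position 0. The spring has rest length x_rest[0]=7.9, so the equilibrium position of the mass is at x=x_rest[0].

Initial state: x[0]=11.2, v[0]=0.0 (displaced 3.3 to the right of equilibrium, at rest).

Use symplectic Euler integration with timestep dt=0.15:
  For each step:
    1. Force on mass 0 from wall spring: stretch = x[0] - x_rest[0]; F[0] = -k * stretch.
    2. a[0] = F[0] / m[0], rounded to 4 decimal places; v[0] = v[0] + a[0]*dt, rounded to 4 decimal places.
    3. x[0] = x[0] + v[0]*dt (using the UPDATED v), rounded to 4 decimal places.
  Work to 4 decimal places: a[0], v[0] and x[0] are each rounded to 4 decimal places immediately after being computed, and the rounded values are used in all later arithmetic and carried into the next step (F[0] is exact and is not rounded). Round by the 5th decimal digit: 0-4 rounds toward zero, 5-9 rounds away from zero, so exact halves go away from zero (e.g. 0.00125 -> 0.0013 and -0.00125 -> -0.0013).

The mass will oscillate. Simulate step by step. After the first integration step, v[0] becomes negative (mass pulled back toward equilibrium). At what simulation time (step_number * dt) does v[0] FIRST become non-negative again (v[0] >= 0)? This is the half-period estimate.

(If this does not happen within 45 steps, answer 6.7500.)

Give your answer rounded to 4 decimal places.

Step 0: x=[11.2000] v=[0.0000]
Step 1: x=[11.1576] v=[-0.2829]
Step 2: x=[11.0733] v=[-0.5621]
Step 3: x=[10.9482] v=[-0.8341]
Step 4: x=[10.7839] v=[-1.0954]
Step 5: x=[10.5825] v=[-1.3426]
Step 6: x=[10.3466] v=[-1.5725]
Step 7: x=[10.0793] v=[-1.7822]
Step 8: x=[9.7840] v=[-1.9690]
Step 9: x=[9.4644] v=[-2.1305]
Step 10: x=[9.1247] v=[-2.2646]
Step 11: x=[8.7693] v=[-2.3696]
Step 12: x=[8.4027] v=[-2.4441]
Step 13: x=[8.0296] v=[-2.4872]
Step 14: x=[7.6549] v=[-2.4983]
Step 15: x=[7.2833] v=[-2.4773]
Step 16: x=[6.9196] v=[-2.4244]
Step 17: x=[6.5685] v=[-2.3404]
Step 18: x=[6.2346] v=[-2.2263]
Step 19: x=[5.9221] v=[-2.0835]
Step 20: x=[5.6350] v=[-1.9140]
Step 21: x=[5.3770] v=[-1.7199]
Step 22: x=[5.1515] v=[-1.5036]
Step 23: x=[4.9613] v=[-1.2680]
Step 24: x=[4.8089] v=[-1.0161]
Step 25: x=[4.6962] v=[-0.7512]
Step 26: x=[4.6247] v=[-0.4766]
Step 27: x=[4.5953] v=[-0.1959]
Step 28: x=[4.6084] v=[0.0874]
First v>=0 after going negative at step 28, time=4.2000

Answer: 4.2000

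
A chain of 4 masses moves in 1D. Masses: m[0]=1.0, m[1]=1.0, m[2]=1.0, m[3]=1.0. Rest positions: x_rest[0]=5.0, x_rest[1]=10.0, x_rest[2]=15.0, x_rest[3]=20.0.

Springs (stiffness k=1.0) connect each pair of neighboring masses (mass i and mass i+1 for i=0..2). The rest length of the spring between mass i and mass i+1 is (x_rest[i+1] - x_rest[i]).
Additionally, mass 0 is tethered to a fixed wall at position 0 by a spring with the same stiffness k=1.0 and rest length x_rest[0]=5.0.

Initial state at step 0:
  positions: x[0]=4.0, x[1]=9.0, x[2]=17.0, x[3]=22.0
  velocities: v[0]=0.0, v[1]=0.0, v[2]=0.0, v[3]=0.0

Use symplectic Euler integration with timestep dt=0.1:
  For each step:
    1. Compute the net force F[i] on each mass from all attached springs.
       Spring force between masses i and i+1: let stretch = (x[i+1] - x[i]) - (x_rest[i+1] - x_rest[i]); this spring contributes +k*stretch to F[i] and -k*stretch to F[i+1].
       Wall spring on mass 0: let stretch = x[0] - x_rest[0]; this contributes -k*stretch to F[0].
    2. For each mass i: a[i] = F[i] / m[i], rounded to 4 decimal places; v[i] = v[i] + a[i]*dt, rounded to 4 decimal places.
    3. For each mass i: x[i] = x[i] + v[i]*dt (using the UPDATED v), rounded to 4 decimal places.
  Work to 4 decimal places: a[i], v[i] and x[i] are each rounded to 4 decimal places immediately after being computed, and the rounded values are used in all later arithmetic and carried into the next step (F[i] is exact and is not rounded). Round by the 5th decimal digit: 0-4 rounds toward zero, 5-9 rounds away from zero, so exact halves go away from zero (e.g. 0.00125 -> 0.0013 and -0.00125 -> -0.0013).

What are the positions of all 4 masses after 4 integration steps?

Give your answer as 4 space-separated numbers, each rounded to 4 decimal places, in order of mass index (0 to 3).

Step 0: x=[4.0000 9.0000 17.0000 22.0000] v=[0.0000 0.0000 0.0000 0.0000]
Step 1: x=[4.0100 9.0300 16.9700 22.0000] v=[0.1000 0.3000 -0.3000 0.0000]
Step 2: x=[4.0301 9.0892 16.9109 21.9997] v=[0.2010 0.5920 -0.5910 -0.0030]
Step 3: x=[4.0605 9.1760 16.8245 21.9985] v=[0.3039 0.8683 -0.8643 -0.0119]
Step 4: x=[4.1014 9.2882 16.7133 21.9956] v=[0.4094 1.1216 -1.1118 -0.0293]

Answer: 4.1014 9.2882 16.7133 21.9956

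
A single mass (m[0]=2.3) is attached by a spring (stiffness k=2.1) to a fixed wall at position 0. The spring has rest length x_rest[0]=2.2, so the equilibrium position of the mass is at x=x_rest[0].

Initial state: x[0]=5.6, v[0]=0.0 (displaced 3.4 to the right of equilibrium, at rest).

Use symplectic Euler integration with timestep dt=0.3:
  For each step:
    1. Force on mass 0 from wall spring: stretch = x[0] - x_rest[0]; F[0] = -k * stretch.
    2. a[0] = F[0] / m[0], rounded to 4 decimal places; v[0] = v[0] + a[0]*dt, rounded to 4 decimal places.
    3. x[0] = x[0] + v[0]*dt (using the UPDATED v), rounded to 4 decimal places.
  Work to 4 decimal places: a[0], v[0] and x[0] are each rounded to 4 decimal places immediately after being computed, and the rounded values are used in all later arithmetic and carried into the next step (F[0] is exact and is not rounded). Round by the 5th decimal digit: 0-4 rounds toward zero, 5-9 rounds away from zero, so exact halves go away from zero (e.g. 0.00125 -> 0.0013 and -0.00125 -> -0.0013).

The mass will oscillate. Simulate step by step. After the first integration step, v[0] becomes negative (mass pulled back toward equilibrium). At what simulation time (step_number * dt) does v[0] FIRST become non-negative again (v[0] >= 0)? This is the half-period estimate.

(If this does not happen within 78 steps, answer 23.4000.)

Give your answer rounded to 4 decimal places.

Answer: 3.3000

Derivation:
Step 0: x=[5.6000] v=[0.0000]
Step 1: x=[5.3206] v=[-0.9313]
Step 2: x=[4.7848] v=[-1.7861]
Step 3: x=[4.0366] v=[-2.4941]
Step 4: x=[3.1374] v=[-2.9972]
Step 5: x=[2.1612] v=[-3.2540]
Step 6: x=[1.1882] v=[-3.2434]
Step 7: x=[0.2983] v=[-2.9663]
Step 8: x=[-0.4353] v=[-2.4454]
Step 9: x=[-0.9524] v=[-1.7236]
Step 10: x=[-1.2104] v=[-0.8601]
Step 11: x=[-1.1882] v=[0.0740]
First v>=0 after going negative at step 11, time=3.3000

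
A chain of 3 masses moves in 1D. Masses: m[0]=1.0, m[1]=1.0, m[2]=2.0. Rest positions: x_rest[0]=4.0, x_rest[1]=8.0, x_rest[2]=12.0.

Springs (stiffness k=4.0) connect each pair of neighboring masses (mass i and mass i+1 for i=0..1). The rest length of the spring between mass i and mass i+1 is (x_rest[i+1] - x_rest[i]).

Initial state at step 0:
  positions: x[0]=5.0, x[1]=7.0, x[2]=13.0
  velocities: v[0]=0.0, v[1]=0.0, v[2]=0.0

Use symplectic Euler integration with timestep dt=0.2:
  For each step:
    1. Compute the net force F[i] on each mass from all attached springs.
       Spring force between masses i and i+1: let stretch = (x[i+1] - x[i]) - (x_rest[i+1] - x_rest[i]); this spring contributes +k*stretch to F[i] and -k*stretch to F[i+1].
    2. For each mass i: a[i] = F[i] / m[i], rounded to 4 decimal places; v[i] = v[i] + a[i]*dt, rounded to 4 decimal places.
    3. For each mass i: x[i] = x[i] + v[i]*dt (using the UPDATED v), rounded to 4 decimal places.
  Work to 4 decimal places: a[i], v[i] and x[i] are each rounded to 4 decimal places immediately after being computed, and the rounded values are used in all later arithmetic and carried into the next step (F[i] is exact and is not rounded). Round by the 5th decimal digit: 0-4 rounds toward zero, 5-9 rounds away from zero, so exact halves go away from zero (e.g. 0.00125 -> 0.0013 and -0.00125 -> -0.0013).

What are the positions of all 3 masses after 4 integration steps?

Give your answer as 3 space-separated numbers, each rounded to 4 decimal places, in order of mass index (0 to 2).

Step 0: x=[5.0000 7.0000 13.0000] v=[0.0000 0.0000 0.0000]
Step 1: x=[4.6800 7.6400 12.8400] v=[-1.6000 3.2000 -0.8000]
Step 2: x=[4.1936 8.6384 12.5840] v=[-2.4320 4.9920 -1.2800]
Step 3: x=[3.7784 9.5569 12.3324] v=[-2.0762 4.5926 -1.2582]
Step 4: x=[3.6477 9.9949 12.1787] v=[-0.6534 2.1902 -0.7684]

Answer: 3.6477 9.9949 12.1787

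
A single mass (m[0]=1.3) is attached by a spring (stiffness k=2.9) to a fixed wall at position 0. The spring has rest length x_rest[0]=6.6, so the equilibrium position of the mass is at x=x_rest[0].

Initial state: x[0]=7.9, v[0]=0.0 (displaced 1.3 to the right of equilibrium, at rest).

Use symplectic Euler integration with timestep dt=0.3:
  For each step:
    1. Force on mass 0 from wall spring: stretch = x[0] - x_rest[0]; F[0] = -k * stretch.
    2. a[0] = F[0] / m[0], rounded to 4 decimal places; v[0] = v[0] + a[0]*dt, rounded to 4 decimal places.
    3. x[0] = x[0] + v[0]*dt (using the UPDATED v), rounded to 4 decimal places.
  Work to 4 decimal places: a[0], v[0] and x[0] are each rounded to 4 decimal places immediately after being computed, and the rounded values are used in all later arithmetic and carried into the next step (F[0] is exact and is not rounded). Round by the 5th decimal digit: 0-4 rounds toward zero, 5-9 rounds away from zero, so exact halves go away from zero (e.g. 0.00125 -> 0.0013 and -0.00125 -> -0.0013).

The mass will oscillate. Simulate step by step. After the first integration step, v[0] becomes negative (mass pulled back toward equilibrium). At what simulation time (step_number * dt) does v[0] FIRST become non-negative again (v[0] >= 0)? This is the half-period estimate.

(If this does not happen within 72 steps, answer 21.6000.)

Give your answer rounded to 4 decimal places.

Answer: 2.1000

Derivation:
Step 0: x=[7.9000] v=[0.0000]
Step 1: x=[7.6390] v=[-0.8700]
Step 2: x=[7.1694] v=[-1.5653]
Step 3: x=[6.5855] v=[-1.9464]
Step 4: x=[6.0045] v=[-1.9367]
Step 5: x=[5.5430] v=[-1.5382]
Step 6: x=[5.2938] v=[-0.8308]
Step 7: x=[5.3068] v=[0.0433]
First v>=0 after going negative at step 7, time=2.1000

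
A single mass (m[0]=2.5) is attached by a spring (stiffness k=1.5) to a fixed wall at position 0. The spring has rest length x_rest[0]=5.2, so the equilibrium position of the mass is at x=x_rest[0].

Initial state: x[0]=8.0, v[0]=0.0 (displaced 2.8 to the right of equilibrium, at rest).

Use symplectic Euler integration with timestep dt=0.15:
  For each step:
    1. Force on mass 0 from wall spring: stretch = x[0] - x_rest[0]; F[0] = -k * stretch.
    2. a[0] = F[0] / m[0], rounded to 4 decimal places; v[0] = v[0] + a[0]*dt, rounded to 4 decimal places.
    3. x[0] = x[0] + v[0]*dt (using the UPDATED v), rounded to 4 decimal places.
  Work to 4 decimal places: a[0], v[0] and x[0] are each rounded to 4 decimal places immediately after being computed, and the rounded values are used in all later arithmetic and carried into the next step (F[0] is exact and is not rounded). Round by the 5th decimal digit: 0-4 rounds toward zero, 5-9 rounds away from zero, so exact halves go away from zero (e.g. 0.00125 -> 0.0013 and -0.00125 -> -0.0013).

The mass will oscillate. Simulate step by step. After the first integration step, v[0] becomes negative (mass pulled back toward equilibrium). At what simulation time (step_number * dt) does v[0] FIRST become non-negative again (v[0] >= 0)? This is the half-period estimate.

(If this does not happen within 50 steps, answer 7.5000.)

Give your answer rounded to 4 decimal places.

Step 0: x=[8.0000] v=[0.0000]
Step 1: x=[7.9622] v=[-0.2520]
Step 2: x=[7.8871] v=[-0.5006]
Step 3: x=[7.7757] v=[-0.7424]
Step 4: x=[7.6296] v=[-0.9742]
Step 5: x=[7.4507] v=[-1.1929]
Step 6: x=[7.2414] v=[-1.3955]
Step 7: x=[7.0045] v=[-1.5792]
Step 8: x=[6.7433] v=[-1.7416]
Step 9: x=[6.4612] v=[-1.8805]
Step 10: x=[6.1621] v=[-1.9940]
Step 11: x=[5.8500] v=[-2.0806]
Step 12: x=[5.5291] v=[-2.1391]
Step 13: x=[5.2038] v=[-2.1687]
Step 14: x=[4.8785] v=[-2.1690]
Step 15: x=[4.5575] v=[-2.1401]
Step 16: x=[4.2452] v=[-2.0823]
Step 17: x=[3.9457] v=[-1.9964]
Step 18: x=[3.6632] v=[-1.8835]
Step 19: x=[3.4014] v=[-1.7452]
Step 20: x=[3.1639] v=[-1.5833]
Step 21: x=[2.9539] v=[-1.4000]
Step 22: x=[2.7742] v=[-1.1978]
Step 23: x=[2.6273] v=[-0.9795]
Step 24: x=[2.5151] v=[-0.7480]
Step 25: x=[2.4391] v=[-0.5064]
Step 26: x=[2.4004] v=[-0.2579]
Step 27: x=[2.3995] v=[-0.0059]
Step 28: x=[2.4364] v=[0.2461]
First v>=0 after going negative at step 28, time=4.2000

Answer: 4.2000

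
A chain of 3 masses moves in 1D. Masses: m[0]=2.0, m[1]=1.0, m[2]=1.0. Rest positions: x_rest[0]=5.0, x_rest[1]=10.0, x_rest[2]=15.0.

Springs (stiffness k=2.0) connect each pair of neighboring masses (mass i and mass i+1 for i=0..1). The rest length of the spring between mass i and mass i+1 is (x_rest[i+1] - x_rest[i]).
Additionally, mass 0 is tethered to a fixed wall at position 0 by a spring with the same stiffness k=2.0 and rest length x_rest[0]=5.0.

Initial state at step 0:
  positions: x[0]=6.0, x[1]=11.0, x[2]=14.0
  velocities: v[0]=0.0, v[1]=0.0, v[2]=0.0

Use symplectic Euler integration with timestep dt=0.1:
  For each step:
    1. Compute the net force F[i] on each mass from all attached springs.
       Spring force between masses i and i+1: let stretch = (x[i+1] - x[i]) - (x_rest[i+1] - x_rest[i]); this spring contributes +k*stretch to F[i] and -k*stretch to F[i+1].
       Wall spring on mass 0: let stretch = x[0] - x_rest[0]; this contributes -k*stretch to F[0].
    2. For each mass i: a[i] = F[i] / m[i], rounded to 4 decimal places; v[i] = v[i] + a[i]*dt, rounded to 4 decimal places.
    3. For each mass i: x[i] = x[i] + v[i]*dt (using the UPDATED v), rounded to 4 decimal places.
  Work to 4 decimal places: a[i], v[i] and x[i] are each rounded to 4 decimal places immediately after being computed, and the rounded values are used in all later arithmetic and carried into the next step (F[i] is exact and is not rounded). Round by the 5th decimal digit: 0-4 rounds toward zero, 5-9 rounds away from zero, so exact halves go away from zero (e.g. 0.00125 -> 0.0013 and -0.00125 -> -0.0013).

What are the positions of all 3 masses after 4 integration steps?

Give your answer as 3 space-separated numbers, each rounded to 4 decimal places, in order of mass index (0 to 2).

Step 0: x=[6.0000 11.0000 14.0000] v=[0.0000 0.0000 0.0000]
Step 1: x=[5.9900 10.9600 14.0400] v=[-0.1000 -0.4000 0.4000]
Step 2: x=[5.9698 10.8822 14.1184] v=[-0.2020 -0.7780 0.7840]
Step 3: x=[5.9390 10.7709 14.2321] v=[-0.3077 -1.1132 1.1368]
Step 4: x=[5.8972 10.6322 14.3766] v=[-0.4184 -1.3873 1.4446]

Answer: 5.8972 10.6322 14.3766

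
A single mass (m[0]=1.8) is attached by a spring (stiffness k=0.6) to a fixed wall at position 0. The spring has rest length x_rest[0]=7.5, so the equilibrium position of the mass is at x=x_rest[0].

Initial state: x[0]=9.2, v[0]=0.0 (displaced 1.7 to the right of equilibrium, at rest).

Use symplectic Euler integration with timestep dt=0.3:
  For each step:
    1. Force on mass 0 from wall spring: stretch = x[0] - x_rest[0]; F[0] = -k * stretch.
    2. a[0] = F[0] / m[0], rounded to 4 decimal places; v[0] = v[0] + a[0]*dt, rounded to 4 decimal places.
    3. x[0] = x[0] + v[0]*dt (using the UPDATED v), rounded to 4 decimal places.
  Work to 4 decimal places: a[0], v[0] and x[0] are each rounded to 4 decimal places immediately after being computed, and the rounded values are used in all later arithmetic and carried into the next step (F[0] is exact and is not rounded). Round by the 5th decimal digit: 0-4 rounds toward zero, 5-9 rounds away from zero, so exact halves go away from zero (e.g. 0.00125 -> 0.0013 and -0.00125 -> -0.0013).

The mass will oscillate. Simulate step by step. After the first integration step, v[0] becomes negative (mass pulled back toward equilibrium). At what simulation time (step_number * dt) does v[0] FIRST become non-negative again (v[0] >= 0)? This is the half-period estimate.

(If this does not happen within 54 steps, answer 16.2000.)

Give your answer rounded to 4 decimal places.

Step 0: x=[9.2000] v=[0.0000]
Step 1: x=[9.1490] v=[-0.1700]
Step 2: x=[9.0485] v=[-0.3349]
Step 3: x=[8.9016] v=[-0.4898]
Step 4: x=[8.7126] v=[-0.6300]
Step 5: x=[8.4872] v=[-0.7513]
Step 6: x=[8.2322] v=[-0.8500]
Step 7: x=[7.9552] v=[-0.9232]
Step 8: x=[7.6646] v=[-0.9687]
Step 9: x=[7.3690] v=[-0.9852]
Step 10: x=[7.0774] v=[-0.9721]
Step 11: x=[6.7985] v=[-0.9298]
Step 12: x=[6.5406] v=[-0.8597]
Step 13: x=[6.3115] v=[-0.7638]
Step 14: x=[6.1180] v=[-0.6449]
Step 15: x=[5.9660] v=[-0.5067]
Step 16: x=[5.8600] v=[-0.3533]
Step 17: x=[5.8032] v=[-0.1893]
Step 18: x=[5.7973] v=[-0.0196]
Step 19: x=[5.8425] v=[0.1507]
First v>=0 after going negative at step 19, time=5.7000

Answer: 5.7000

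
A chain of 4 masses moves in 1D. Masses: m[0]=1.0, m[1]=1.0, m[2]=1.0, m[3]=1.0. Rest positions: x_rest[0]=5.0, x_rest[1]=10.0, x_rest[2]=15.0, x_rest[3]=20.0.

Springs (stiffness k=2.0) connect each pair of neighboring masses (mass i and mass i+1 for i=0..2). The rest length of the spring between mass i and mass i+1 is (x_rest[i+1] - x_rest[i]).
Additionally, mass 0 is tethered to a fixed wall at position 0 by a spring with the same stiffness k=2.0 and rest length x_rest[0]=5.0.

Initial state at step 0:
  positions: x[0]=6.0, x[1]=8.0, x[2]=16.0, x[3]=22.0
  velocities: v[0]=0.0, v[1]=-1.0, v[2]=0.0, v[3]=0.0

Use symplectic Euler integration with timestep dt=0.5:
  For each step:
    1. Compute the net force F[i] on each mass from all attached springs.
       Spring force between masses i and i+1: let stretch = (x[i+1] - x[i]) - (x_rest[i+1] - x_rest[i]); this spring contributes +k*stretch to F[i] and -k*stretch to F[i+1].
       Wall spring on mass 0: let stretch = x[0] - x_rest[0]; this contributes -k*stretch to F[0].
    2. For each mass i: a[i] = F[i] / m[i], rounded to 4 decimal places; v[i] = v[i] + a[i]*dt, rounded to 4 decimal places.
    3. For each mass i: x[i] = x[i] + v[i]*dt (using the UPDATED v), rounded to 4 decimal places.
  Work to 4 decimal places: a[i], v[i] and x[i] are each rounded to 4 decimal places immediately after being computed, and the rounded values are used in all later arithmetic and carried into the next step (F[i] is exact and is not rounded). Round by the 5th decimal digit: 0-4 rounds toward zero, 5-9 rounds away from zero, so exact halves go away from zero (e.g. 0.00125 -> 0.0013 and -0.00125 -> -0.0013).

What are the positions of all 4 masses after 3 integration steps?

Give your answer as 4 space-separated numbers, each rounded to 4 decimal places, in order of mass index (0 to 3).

Answer: 5.2500 10.6250 16.1250 18.8750

Derivation:
Step 0: x=[6.0000 8.0000 16.0000 22.0000] v=[0.0000 -1.0000 0.0000 0.0000]
Step 1: x=[4.0000 10.5000 15.0000 21.5000] v=[-4.0000 5.0000 -2.0000 -1.0000]
Step 2: x=[3.2500 12.0000 15.0000 20.2500] v=[-1.5000 3.0000 0.0000 -2.5000]
Step 3: x=[5.2500 10.6250 16.1250 18.8750] v=[4.0000 -2.7500 2.2500 -2.7500]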